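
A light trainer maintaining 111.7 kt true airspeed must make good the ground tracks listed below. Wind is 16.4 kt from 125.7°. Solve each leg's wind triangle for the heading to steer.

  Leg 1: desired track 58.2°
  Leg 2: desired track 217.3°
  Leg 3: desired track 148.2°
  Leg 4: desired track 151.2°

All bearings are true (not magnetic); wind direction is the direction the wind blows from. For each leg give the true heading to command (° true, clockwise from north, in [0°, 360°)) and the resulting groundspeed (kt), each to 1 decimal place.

Leg 1: heading=66.0°, groundspeed=104.4 kt
Leg 2: heading=208.9°, groundspeed=110.9 kt
Leg 3: heading=145.0°, groundspeed=96.4 kt
Leg 4: heading=147.6°, groundspeed=96.7 kt

Leg 1: desired track 58.2°; wind correction +7.8° → command heading 66.0°, groundspeed 104.4 kt
Leg 2: desired track 217.3°; wind correction -8.4° → command heading 208.9°, groundspeed 110.9 kt
Leg 3: desired track 148.2°; wind correction -3.2° → command heading 145.0°, groundspeed 96.4 kt
Leg 4: desired track 151.2°; wind correction -3.6° → command heading 147.6°, groundspeed 96.7 kt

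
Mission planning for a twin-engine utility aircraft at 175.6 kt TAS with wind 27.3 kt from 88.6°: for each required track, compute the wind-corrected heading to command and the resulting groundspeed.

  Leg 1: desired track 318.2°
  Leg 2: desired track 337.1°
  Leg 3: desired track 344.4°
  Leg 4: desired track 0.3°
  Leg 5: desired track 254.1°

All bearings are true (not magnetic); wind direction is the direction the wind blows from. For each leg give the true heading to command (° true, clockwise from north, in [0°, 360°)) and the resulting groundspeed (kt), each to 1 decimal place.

Leg 1: desired track 318.2°; wind correction +6.8° → command heading 325.0°, groundspeed 192.1 kt
Leg 2: desired track 337.1°; wind correction +8.3° → command heading 345.4°, groundspeed 183.8 kt
Leg 3: desired track 344.4°; wind correction +8.7° → command heading 353.1°, groundspeed 180.3 kt
Leg 4: desired track 0.3°; wind correction +8.9° → command heading 9.2°, groundspeed 172.7 kt
Leg 5: desired track 254.1°; wind correction -2.2° → command heading 251.9°, groundspeed 201.9 kt

Leg 1: heading=325.0°, groundspeed=192.1 kt
Leg 2: heading=345.4°, groundspeed=183.8 kt
Leg 3: heading=353.1°, groundspeed=180.3 kt
Leg 4: heading=9.2°, groundspeed=172.7 kt
Leg 5: heading=251.9°, groundspeed=201.9 kt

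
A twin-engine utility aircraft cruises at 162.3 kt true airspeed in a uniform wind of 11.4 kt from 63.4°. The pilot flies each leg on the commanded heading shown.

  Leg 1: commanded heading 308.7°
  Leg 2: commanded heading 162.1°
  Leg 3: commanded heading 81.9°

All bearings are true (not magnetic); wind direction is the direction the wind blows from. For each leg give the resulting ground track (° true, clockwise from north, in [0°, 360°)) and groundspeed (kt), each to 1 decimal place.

Leg 1: heading 308.7°; drift -3.5° → track 305.2°, groundspeed 167.4 kt
Leg 2: heading 162.1°; drift +3.9° → track 166.0°, groundspeed 164.4 kt
Leg 3: heading 81.9°; drift +1.4° → track 83.3°, groundspeed 151.5 kt

Leg 1: track=305.2°, groundspeed=167.4 kt
Leg 2: track=166.0°, groundspeed=164.4 kt
Leg 3: track=83.3°, groundspeed=151.5 kt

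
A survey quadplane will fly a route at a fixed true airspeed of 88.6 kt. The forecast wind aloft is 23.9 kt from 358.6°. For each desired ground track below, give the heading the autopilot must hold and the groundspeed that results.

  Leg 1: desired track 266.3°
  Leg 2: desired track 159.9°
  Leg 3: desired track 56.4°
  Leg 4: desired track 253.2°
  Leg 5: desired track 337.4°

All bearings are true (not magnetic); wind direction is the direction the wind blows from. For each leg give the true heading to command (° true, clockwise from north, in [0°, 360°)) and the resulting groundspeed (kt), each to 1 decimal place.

Leg 1: heading=281.9°, groundspeed=86.3 kt
Leg 2: heading=154.9°, groundspeed=110.9 kt
Leg 3: heading=43.2°, groundspeed=73.5 kt
Leg 4: heading=268.3°, groundspeed=91.9 kt
Leg 5: heading=343.0°, groundspeed=65.9 kt

Leg 1: desired track 266.3°; wind correction +15.6° → command heading 281.9°, groundspeed 86.3 kt
Leg 2: desired track 159.9°; wind correction -5.0° → command heading 154.9°, groundspeed 110.9 kt
Leg 3: desired track 56.4°; wind correction -13.2° → command heading 43.2°, groundspeed 73.5 kt
Leg 4: desired track 253.2°; wind correction +15.1° → command heading 268.3°, groundspeed 91.9 kt
Leg 5: desired track 337.4°; wind correction +5.6° → command heading 343.0°, groundspeed 65.9 kt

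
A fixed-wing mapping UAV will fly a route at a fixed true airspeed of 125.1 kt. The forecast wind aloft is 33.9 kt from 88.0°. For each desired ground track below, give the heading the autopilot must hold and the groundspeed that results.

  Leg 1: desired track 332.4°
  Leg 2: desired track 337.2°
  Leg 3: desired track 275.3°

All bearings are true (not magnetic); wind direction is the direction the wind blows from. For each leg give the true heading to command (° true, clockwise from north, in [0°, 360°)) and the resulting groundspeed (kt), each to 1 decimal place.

Leg 1: desired track 332.4°; wind correction +14.1° → command heading 346.5°, groundspeed 136.0 kt
Leg 2: desired track 337.2°; wind correction +14.7° → command heading 351.9°, groundspeed 133.1 kt
Leg 3: desired track 275.3°; wind correction +2.0° → command heading 277.3°, groundspeed 158.7 kt

Leg 1: heading=346.5°, groundspeed=136.0 kt
Leg 2: heading=351.9°, groundspeed=133.1 kt
Leg 3: heading=277.3°, groundspeed=158.7 kt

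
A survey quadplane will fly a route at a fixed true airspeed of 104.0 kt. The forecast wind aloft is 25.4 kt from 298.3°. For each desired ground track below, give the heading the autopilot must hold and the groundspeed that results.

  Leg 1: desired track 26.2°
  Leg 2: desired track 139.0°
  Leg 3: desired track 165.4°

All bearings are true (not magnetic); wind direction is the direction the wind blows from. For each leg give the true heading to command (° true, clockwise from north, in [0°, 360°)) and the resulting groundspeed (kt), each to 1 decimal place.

Leg 1: desired track 26.2°; wind correction -14.1° → command heading 12.1°, groundspeed 99.9 kt
Leg 2: desired track 139.0°; wind correction +5.0° → command heading 144.0°, groundspeed 127.4 kt
Leg 3: desired track 165.4°; wind correction +10.3° → command heading 175.7°, groundspeed 119.6 kt

Leg 1: heading=12.1°, groundspeed=99.9 kt
Leg 2: heading=144.0°, groundspeed=127.4 kt
Leg 3: heading=175.7°, groundspeed=119.6 kt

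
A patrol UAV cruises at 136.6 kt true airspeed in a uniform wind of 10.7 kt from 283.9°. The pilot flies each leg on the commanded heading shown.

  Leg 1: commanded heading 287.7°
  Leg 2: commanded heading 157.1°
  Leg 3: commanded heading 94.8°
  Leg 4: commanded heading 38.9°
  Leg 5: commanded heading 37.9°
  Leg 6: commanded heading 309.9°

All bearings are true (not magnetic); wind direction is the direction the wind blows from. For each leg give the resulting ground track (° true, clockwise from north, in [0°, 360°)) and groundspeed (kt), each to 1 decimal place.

Leg 1: track=288.0°, groundspeed=125.9 kt
Leg 2: track=153.7°, groundspeed=143.3 kt
Leg 3: track=95.5°, groundspeed=147.2 kt
Leg 4: track=42.8°, groundspeed=141.5 kt
Leg 5: track=41.9°, groundspeed=141.3 kt
Leg 6: track=312.0°, groundspeed=127.1 kt

Leg 1: heading 287.7°; drift +0.3° → track 288.0°, groundspeed 125.9 kt
Leg 2: heading 157.1°; drift -3.4° → track 153.7°, groundspeed 143.3 kt
Leg 3: heading 94.8°; drift +0.7° → track 95.5°, groundspeed 147.2 kt
Leg 4: heading 38.9°; drift +3.9° → track 42.8°, groundspeed 141.5 kt
Leg 5: heading 37.9°; drift +4.0° → track 41.9°, groundspeed 141.3 kt
Leg 6: heading 309.9°; drift +2.1° → track 312.0°, groundspeed 127.1 kt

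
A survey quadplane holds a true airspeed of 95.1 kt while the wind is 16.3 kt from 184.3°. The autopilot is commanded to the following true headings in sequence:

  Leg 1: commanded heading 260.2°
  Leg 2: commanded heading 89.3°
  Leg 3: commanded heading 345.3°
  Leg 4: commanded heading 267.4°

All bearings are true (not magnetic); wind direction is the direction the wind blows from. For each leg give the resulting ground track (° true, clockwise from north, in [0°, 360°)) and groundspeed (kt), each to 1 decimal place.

Leg 1: heading 260.2°; drift +9.8° → track 270.0°, groundspeed 92.5 kt
Leg 2: heading 89.3°; drift -9.5° → track 79.8°, groundspeed 97.9 kt
Leg 3: heading 345.3°; drift +2.7° → track 348.0°, groundspeed 110.6 kt
Leg 4: heading 267.4°; drift +9.9° → track 277.3°, groundspeed 94.5 kt

Leg 1: track=270.0°, groundspeed=92.5 kt
Leg 2: track=79.8°, groundspeed=97.9 kt
Leg 3: track=348.0°, groundspeed=110.6 kt
Leg 4: track=277.3°, groundspeed=94.5 kt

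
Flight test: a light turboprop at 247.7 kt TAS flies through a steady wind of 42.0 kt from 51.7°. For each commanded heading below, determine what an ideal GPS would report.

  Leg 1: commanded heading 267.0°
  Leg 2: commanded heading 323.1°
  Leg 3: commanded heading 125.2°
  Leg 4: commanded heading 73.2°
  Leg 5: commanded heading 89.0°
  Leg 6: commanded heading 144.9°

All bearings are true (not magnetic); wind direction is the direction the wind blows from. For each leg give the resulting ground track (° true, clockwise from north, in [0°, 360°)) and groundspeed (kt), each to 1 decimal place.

Leg 1: heading 267.0°; drift -4.9° → track 262.1°, groundspeed 283.0 kt
Leg 2: heading 323.1°; drift -9.7° → track 313.4°, groundspeed 250.2 kt
Leg 3: heading 125.2°; drift +9.7° → track 134.9°, groundspeed 239.2 kt
Leg 4: heading 73.2°; drift +4.2° → track 77.4°, groundspeed 209.2 kt
Leg 5: heading 89.0°; drift +6.8° → track 95.8°, groundspeed 215.8 kt
Leg 6: heading 144.9°; drift +9.5° → track 154.4°, groundspeed 253.5 kt

Leg 1: track=262.1°, groundspeed=283.0 kt
Leg 2: track=313.4°, groundspeed=250.2 kt
Leg 3: track=134.9°, groundspeed=239.2 kt
Leg 4: track=77.4°, groundspeed=209.2 kt
Leg 5: track=95.8°, groundspeed=215.8 kt
Leg 6: track=154.4°, groundspeed=253.5 kt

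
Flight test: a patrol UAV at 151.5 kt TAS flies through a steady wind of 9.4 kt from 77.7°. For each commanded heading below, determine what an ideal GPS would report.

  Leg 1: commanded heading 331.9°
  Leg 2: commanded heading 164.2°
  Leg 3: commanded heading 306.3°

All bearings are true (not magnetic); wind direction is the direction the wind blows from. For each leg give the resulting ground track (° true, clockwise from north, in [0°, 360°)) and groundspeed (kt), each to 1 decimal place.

Leg 1: heading 331.9°; drift -3.4° → track 328.5°, groundspeed 154.3 kt
Leg 2: heading 164.2°; drift +3.6° → track 167.8°, groundspeed 151.2 kt
Leg 3: heading 306.3°; drift -2.6° → track 303.7°, groundspeed 157.9 kt

Leg 1: track=328.5°, groundspeed=154.3 kt
Leg 2: track=167.8°, groundspeed=151.2 kt
Leg 3: track=303.7°, groundspeed=157.9 kt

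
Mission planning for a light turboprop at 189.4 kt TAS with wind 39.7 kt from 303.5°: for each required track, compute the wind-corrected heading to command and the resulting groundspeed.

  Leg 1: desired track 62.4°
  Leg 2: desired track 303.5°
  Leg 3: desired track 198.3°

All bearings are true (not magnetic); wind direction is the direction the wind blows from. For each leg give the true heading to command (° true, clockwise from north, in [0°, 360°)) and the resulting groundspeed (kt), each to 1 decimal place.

Leg 1: heading=51.8°, groundspeed=205.4 kt
Leg 2: heading=303.5°, groundspeed=149.7 kt
Leg 3: heading=210.0°, groundspeed=195.9 kt

Leg 1: desired track 62.4°; wind correction -10.6° → command heading 51.8°, groundspeed 205.4 kt
Leg 2: desired track 303.5°; wind correction +0.0° → command heading 303.5°, groundspeed 149.7 kt
Leg 3: desired track 198.3°; wind correction +11.7° → command heading 210.0°, groundspeed 195.9 kt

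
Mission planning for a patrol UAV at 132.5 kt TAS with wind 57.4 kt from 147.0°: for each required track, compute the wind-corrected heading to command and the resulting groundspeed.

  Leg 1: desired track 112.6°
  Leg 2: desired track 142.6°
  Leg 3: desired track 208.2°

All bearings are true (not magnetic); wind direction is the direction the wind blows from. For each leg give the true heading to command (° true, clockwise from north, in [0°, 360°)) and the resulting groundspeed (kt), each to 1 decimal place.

Leg 1: desired track 112.6°; wind correction +14.2° → command heading 126.8°, groundspeed 81.1 kt
Leg 2: desired track 142.6°; wind correction +1.9° → command heading 144.5°, groundspeed 75.2 kt
Leg 3: desired track 208.2°; wind correction -22.3° → command heading 185.9°, groundspeed 94.9 kt

Leg 1: heading=126.8°, groundspeed=81.1 kt
Leg 2: heading=144.5°, groundspeed=75.2 kt
Leg 3: heading=185.9°, groundspeed=94.9 kt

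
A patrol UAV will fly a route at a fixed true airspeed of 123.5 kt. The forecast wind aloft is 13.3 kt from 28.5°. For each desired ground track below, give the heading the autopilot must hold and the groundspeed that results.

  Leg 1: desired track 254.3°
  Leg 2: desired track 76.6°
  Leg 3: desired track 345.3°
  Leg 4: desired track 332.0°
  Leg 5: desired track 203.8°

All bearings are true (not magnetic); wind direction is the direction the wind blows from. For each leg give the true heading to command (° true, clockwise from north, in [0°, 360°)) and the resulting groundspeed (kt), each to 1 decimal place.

Leg 1: desired track 254.3°; wind correction +4.4° → command heading 258.7°, groundspeed 132.4 kt
Leg 2: desired track 76.6°; wind correction -4.6° → command heading 72.0°, groundspeed 114.2 kt
Leg 3: desired track 345.3°; wind correction +4.2° → command heading 349.5°, groundspeed 113.5 kt
Leg 4: desired track 332.0°; wind correction +5.2° → command heading 337.2°, groundspeed 115.7 kt
Leg 5: desired track 203.8°; wind correction -0.5° → command heading 203.3°, groundspeed 136.8 kt

Leg 1: heading=258.7°, groundspeed=132.4 kt
Leg 2: heading=72.0°, groundspeed=114.2 kt
Leg 3: heading=349.5°, groundspeed=113.5 kt
Leg 4: heading=337.2°, groundspeed=115.7 kt
Leg 5: heading=203.3°, groundspeed=136.8 kt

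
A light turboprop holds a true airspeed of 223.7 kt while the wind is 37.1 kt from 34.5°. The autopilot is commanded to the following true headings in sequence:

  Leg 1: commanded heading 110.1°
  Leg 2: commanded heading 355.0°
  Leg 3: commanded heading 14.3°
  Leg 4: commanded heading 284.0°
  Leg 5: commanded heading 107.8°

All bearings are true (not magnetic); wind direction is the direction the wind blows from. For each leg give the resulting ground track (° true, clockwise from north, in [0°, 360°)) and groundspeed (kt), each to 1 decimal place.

Leg 1: track=119.6°, groundspeed=217.5 kt
Leg 2: track=348.1°, groundspeed=196.5 kt
Leg 3: track=10.4°, groundspeed=189.3 kt
Leg 4: track=275.6°, groundspeed=239.2 kt
Leg 5: track=117.3°, groundspeed=216.0 kt

Leg 1: heading 110.1°; drift +9.5° → track 119.6°, groundspeed 217.5 kt
Leg 2: heading 355.0°; drift -6.9° → track 348.1°, groundspeed 196.5 kt
Leg 3: heading 14.3°; drift -3.9° → track 10.4°, groundspeed 189.3 kt
Leg 4: heading 284.0°; drift -8.4° → track 275.6°, groundspeed 239.2 kt
Leg 5: heading 107.8°; drift +9.5° → track 117.3°, groundspeed 216.0 kt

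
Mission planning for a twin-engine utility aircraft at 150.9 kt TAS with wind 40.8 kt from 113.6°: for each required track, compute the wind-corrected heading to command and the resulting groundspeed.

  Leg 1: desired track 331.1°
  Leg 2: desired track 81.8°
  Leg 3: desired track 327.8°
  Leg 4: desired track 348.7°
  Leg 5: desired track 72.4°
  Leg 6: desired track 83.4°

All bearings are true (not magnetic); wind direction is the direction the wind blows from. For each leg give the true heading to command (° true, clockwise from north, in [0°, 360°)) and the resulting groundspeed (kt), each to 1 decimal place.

Leg 1: desired track 331.1°; wind correction +9.5° → command heading 340.6°, groundspeed 181.2 kt
Leg 2: desired track 81.8°; wind correction +8.2° → command heading 90.0°, groundspeed 114.7 kt
Leg 3: desired track 327.8°; wind correction +8.7° → command heading 336.5°, groundspeed 182.9 kt
Leg 4: desired track 348.7°; wind correction +12.8° → command heading 1.5°, groundspeed 170.5 kt
Leg 5: desired track 72.4°; wind correction +10.3° → command heading 82.7°, groundspeed 117.8 kt
Leg 6: desired track 83.4°; wind correction +7.8° → command heading 91.2°, groundspeed 114.2 kt

Leg 1: heading=340.6°, groundspeed=181.2 kt
Leg 2: heading=90.0°, groundspeed=114.7 kt
Leg 3: heading=336.5°, groundspeed=182.9 kt
Leg 4: heading=1.5°, groundspeed=170.5 kt
Leg 5: heading=82.7°, groundspeed=117.8 kt
Leg 6: heading=91.2°, groundspeed=114.2 kt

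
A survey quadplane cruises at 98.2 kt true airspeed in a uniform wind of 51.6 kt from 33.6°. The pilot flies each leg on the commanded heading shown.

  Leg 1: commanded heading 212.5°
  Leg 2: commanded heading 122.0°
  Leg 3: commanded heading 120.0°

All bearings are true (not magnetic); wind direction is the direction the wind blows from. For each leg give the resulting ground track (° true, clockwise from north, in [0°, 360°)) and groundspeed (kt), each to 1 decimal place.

Leg 1: track=212.9°, groundspeed=149.8 kt
Leg 2: track=150.1°, groundspeed=109.6 kt
Leg 3: track=148.5°, groundspeed=108.0 kt

Leg 1: heading 212.5°; drift +0.4° → track 212.9°, groundspeed 149.8 kt
Leg 2: heading 122.0°; drift +28.1° → track 150.1°, groundspeed 109.6 kt
Leg 3: heading 120.0°; drift +28.5° → track 148.5°, groundspeed 108.0 kt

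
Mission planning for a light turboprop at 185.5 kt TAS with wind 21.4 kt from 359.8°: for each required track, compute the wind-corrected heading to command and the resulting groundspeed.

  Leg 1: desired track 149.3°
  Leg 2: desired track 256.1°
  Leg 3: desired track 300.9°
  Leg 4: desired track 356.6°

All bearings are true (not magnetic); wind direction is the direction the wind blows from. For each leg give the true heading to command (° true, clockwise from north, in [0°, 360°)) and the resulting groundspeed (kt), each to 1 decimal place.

Leg 1: desired track 149.3°; wind correction -3.4° → command heading 145.9°, groundspeed 203.6 kt
Leg 2: desired track 256.1°; wind correction +6.4° → command heading 262.5°, groundspeed 189.4 kt
Leg 3: desired track 300.9°; wind correction +5.7° → command heading 306.6°, groundspeed 173.5 kt
Leg 4: desired track 356.6°; wind correction +0.4° → command heading 357.0°, groundspeed 164.1 kt

Leg 1: heading=145.9°, groundspeed=203.6 kt
Leg 2: heading=262.5°, groundspeed=189.4 kt
Leg 3: heading=306.6°, groundspeed=173.5 kt
Leg 4: heading=357.0°, groundspeed=164.1 kt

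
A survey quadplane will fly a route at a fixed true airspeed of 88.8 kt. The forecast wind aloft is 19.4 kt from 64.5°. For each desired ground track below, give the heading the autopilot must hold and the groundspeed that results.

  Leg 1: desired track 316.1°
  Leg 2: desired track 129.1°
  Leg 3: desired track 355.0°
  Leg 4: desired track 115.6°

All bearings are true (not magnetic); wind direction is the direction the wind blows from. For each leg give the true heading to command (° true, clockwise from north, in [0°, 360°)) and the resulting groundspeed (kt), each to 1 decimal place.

Leg 1: desired track 316.1°; wind correction +12.0° → command heading 328.1°, groundspeed 93.0 kt
Leg 2: desired track 129.1°; wind correction -11.4° → command heading 117.7°, groundspeed 78.7 kt
Leg 3: desired track 355.0°; wind correction +11.8° → command heading 6.8°, groundspeed 80.1 kt
Leg 4: desired track 115.6°; wind correction -9.8° → command heading 105.8°, groundspeed 75.3 kt

Leg 1: heading=328.1°, groundspeed=93.0 kt
Leg 2: heading=117.7°, groundspeed=78.7 kt
Leg 3: heading=6.8°, groundspeed=80.1 kt
Leg 4: heading=105.8°, groundspeed=75.3 kt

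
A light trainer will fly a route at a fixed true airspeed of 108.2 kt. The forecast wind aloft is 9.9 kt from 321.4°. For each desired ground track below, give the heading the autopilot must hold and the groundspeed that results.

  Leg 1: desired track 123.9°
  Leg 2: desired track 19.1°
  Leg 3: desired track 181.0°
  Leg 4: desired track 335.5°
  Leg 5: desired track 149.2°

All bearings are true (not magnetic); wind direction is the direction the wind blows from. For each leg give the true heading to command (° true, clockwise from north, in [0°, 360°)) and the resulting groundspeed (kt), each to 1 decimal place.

Leg 1: heading=122.3°, groundspeed=117.6 kt
Leg 2: heading=14.7°, groundspeed=102.6 kt
Leg 3: heading=184.3°, groundspeed=115.6 kt
Leg 4: heading=334.2°, groundspeed=98.6 kt
Leg 5: heading=149.9°, groundspeed=118.0 kt

Leg 1: desired track 123.9°; wind correction -1.6° → command heading 122.3°, groundspeed 117.6 kt
Leg 2: desired track 19.1°; wind correction -4.4° → command heading 14.7°, groundspeed 102.6 kt
Leg 3: desired track 181.0°; wind correction +3.3° → command heading 184.3°, groundspeed 115.6 kt
Leg 4: desired track 335.5°; wind correction -1.3° → command heading 334.2°, groundspeed 98.6 kt
Leg 5: desired track 149.2°; wind correction +0.7° → command heading 149.9°, groundspeed 118.0 kt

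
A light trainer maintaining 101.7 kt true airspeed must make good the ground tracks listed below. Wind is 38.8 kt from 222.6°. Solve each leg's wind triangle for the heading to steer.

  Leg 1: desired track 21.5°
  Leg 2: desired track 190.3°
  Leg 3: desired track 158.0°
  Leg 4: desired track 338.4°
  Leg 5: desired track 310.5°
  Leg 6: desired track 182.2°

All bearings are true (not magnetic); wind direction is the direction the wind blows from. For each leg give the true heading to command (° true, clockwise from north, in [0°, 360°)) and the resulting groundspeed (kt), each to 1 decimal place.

Leg 1: heading=13.6°, groundspeed=136.9 kt
Leg 2: heading=202.1°, groundspeed=66.8 kt
Leg 3: heading=178.2°, groundspeed=78.8 kt
Leg 4: heading=318.3°, groundspeed=112.4 kt
Leg 5: heading=288.1°, groundspeed=92.6 kt
Leg 6: heading=196.5°, groundspeed=69.0 kt

Leg 1: desired track 21.5°; wind correction -7.9° → command heading 13.6°, groundspeed 136.9 kt
Leg 2: desired track 190.3°; wind correction +11.8° → command heading 202.1°, groundspeed 66.8 kt
Leg 3: desired track 158.0°; wind correction +20.2° → command heading 178.2°, groundspeed 78.8 kt
Leg 4: desired track 338.4°; wind correction -20.1° → command heading 318.3°, groundspeed 112.4 kt
Leg 5: desired track 310.5°; wind correction -22.4° → command heading 288.1°, groundspeed 92.6 kt
Leg 6: desired track 182.2°; wind correction +14.3° → command heading 196.5°, groundspeed 69.0 kt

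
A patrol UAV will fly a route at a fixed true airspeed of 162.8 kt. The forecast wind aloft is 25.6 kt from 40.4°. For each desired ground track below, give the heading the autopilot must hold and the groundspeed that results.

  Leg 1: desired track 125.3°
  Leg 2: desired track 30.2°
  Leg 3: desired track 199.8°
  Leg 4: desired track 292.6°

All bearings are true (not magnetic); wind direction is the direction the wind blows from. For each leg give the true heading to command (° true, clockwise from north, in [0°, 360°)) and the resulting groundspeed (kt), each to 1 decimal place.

Leg 1: heading=116.3°, groundspeed=158.5 kt
Leg 2: heading=31.8°, groundspeed=137.5 kt
Leg 3: heading=196.6°, groundspeed=186.5 kt
Leg 4: heading=301.2°, groundspeed=168.8 kt

Leg 1: desired track 125.3°; wind correction -9.0° → command heading 116.3°, groundspeed 158.5 kt
Leg 2: desired track 30.2°; wind correction +1.6° → command heading 31.8°, groundspeed 137.5 kt
Leg 3: desired track 199.8°; wind correction -3.2° → command heading 196.6°, groundspeed 186.5 kt
Leg 4: desired track 292.6°; wind correction +8.6° → command heading 301.2°, groundspeed 168.8 kt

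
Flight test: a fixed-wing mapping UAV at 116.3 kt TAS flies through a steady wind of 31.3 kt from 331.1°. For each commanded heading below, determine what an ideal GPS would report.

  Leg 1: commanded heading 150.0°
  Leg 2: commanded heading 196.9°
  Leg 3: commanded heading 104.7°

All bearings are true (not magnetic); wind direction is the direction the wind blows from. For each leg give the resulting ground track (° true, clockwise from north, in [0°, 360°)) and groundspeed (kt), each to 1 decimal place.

Leg 1: track=150.2°, groundspeed=147.6 kt
Leg 2: track=187.7°, groundspeed=139.9 kt
Leg 3: track=114.0°, groundspeed=139.7 kt

Leg 1: heading 150.0°; drift +0.2° → track 150.2°, groundspeed 147.6 kt
Leg 2: heading 196.9°; drift -9.2° → track 187.7°, groundspeed 139.9 kt
Leg 3: heading 104.7°; drift +9.3° → track 114.0°, groundspeed 139.7 kt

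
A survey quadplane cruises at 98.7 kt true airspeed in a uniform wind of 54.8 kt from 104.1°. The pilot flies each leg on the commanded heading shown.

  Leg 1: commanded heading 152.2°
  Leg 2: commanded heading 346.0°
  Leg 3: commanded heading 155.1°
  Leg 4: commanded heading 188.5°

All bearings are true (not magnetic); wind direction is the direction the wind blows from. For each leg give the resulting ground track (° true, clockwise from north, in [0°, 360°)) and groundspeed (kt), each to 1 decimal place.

Leg 1: heading 152.2°; drift +33.3° → track 185.5°, groundspeed 74.3 kt
Leg 2: heading 346.0°; drift -21.2° → track 324.8°, groundspeed 133.6 kt
Leg 3: heading 155.1°; drift +33.6° → track 188.7°, groundspeed 77.1 kt
Leg 4: heading 188.5°; drift +30.3° → track 218.8°, groundspeed 108.1 kt

Leg 1: track=185.5°, groundspeed=74.3 kt
Leg 2: track=324.8°, groundspeed=133.6 kt
Leg 3: track=188.7°, groundspeed=77.1 kt
Leg 4: track=218.8°, groundspeed=108.1 kt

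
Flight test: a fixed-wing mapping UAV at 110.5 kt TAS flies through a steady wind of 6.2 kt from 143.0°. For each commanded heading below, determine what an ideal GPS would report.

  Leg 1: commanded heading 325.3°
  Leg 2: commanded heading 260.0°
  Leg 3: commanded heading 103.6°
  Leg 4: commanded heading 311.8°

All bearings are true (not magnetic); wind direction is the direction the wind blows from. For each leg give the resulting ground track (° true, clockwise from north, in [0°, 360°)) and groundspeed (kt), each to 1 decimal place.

Leg 1: heading 325.3°; drift -0.1° → track 325.2°, groundspeed 116.7 kt
Leg 2: heading 260.0°; drift +2.8° → track 262.8°, groundspeed 113.4 kt
Leg 3: heading 103.6°; drift -2.1° → track 101.5°, groundspeed 105.8 kt
Leg 4: heading 311.8°; drift +0.6° → track 312.4°, groundspeed 116.6 kt

Leg 1: track=325.2°, groundspeed=116.7 kt
Leg 2: track=262.8°, groundspeed=113.4 kt
Leg 3: track=101.5°, groundspeed=105.8 kt
Leg 4: track=312.4°, groundspeed=116.6 kt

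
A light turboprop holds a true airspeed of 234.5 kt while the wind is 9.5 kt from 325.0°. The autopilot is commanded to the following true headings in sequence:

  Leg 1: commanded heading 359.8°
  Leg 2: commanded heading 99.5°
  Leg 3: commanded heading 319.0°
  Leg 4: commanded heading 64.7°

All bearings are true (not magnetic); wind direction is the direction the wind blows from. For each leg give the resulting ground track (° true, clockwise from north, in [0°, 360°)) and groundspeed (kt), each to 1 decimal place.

Leg 1: track=1.2°, groundspeed=226.8 kt
Leg 2: track=101.1°, groundspeed=241.3 kt
Leg 3: track=318.7°, groundspeed=225.1 kt
Leg 4: track=67.0°, groundspeed=236.3 kt

Leg 1: heading 359.8°; drift +1.4° → track 1.2°, groundspeed 226.8 kt
Leg 2: heading 99.5°; drift +1.6° → track 101.1°, groundspeed 241.3 kt
Leg 3: heading 319.0°; drift -0.3° → track 318.7°, groundspeed 225.1 kt
Leg 4: heading 64.7°; drift +2.3° → track 67.0°, groundspeed 236.3 kt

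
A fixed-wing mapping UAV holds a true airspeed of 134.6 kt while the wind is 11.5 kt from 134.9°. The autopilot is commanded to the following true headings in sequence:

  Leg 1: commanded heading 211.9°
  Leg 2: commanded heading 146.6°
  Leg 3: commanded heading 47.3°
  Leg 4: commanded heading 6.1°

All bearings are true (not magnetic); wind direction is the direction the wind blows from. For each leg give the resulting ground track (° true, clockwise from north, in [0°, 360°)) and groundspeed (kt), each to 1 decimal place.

Leg 1: track=216.8°, groundspeed=132.5 kt
Leg 2: track=147.7°, groundspeed=123.4 kt
Leg 3: track=42.4°, groundspeed=134.6 kt
Leg 4: track=2.5°, groundspeed=142.1 kt

Leg 1: heading 211.9°; drift +4.9° → track 216.8°, groundspeed 132.5 kt
Leg 2: heading 146.6°; drift +1.1° → track 147.7°, groundspeed 123.4 kt
Leg 3: heading 47.3°; drift -4.9° → track 42.4°, groundspeed 134.6 kt
Leg 4: heading 6.1°; drift -3.6° → track 2.5°, groundspeed 142.1 kt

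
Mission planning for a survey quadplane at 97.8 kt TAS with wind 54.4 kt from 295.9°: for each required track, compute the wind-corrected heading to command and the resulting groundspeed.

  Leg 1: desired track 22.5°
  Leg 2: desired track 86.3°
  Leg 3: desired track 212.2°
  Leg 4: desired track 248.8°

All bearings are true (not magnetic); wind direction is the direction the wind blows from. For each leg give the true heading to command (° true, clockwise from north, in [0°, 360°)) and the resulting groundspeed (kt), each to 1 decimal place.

Leg 1: desired track 22.5°; wind correction -33.7° → command heading 348.8°, groundspeed 78.1 kt
Leg 2: desired track 86.3°; wind correction -15.9° → command heading 70.4°, groundspeed 141.3 kt
Leg 3: desired track 212.2°; wind correction +33.6° → command heading 245.8°, groundspeed 75.5 kt
Leg 4: desired track 248.8°; wind correction +24.0° → command heading 272.8°, groundspeed 52.3 kt

Leg 1: heading=348.8°, groundspeed=78.1 kt
Leg 2: heading=70.4°, groundspeed=141.3 kt
Leg 3: heading=245.8°, groundspeed=75.5 kt
Leg 4: heading=272.8°, groundspeed=52.3 kt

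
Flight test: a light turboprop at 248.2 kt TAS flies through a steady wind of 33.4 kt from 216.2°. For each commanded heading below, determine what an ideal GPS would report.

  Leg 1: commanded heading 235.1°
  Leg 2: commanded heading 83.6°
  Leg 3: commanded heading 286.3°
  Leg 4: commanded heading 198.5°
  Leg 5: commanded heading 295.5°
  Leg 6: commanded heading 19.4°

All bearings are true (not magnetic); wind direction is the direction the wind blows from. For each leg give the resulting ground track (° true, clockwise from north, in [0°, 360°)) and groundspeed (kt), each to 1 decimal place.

Leg 1: heading 235.1°; drift +2.9° → track 238.0°, groundspeed 216.9 kt
Leg 2: heading 83.6°; drift -5.2° → track 78.4°, groundspeed 271.9 kt
Leg 3: heading 286.3°; drift +7.6° → track 293.9°, groundspeed 238.9 kt
Leg 4: heading 198.5°; drift -2.7° → track 195.8°, groundspeed 216.6 kt
Leg 5: heading 295.5°; drift +7.7° → track 303.2°, groundspeed 244.2 kt
Leg 6: heading 19.4°; drift +2.0° → track 21.4°, groundspeed 280.3 kt

Leg 1: track=238.0°, groundspeed=216.9 kt
Leg 2: track=78.4°, groundspeed=271.9 kt
Leg 3: track=293.9°, groundspeed=238.9 kt
Leg 4: track=195.8°, groundspeed=216.6 kt
Leg 5: track=303.2°, groundspeed=244.2 kt
Leg 6: track=21.4°, groundspeed=280.3 kt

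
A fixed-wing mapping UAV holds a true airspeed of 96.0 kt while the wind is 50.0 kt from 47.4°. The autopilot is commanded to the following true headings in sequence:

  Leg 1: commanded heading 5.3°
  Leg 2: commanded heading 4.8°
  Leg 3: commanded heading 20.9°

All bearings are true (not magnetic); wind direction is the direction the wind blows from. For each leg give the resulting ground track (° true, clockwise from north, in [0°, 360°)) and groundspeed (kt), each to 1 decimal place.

Leg 1: track=335.7°, groundspeed=67.8 kt
Leg 2: track=335.0°, groundspeed=68.2 kt
Leg 3: track=357.4°, groundspeed=55.9 kt

Leg 1: heading 5.3°; drift -29.6° → track 335.7°, groundspeed 67.8 kt
Leg 2: heading 4.8°; drift -29.8° → track 335.0°, groundspeed 68.2 kt
Leg 3: heading 20.9°; drift -23.5° → track 357.4°, groundspeed 55.9 kt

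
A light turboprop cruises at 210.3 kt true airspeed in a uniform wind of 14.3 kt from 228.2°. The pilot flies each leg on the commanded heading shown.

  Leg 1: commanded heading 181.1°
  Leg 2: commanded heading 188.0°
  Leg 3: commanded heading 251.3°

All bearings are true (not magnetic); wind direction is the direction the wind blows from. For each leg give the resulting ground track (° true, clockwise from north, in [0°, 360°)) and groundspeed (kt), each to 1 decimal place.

Leg 1: heading 181.1°; drift -3.0° → track 178.1°, groundspeed 200.8 kt
Leg 2: heading 188.0°; drift -2.7° → track 185.3°, groundspeed 199.6 kt
Leg 3: heading 251.3°; drift +1.6° → track 252.9°, groundspeed 197.2 kt

Leg 1: track=178.1°, groundspeed=200.8 kt
Leg 2: track=185.3°, groundspeed=199.6 kt
Leg 3: track=252.9°, groundspeed=197.2 kt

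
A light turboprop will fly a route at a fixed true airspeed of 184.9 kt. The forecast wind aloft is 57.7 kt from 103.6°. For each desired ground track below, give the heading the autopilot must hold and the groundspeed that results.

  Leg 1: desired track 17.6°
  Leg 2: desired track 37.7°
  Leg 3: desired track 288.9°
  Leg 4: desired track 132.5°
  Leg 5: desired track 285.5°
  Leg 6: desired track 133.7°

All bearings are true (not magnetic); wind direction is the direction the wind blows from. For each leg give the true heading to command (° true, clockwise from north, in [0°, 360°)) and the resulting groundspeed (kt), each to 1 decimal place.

Leg 1: desired track 17.6°; wind correction +18.1° → command heading 35.7°, groundspeed 171.7 kt
Leg 2: desired track 37.7°; wind correction +16.6° → command heading 54.3°, groundspeed 153.7 kt
Leg 3: desired track 288.9°; wind correction +1.7° → command heading 290.6°, groundspeed 242.3 kt
Leg 4: desired track 132.5°; wind correction -8.7° → command heading 123.8°, groundspeed 132.3 kt
Leg 5: desired track 285.5°; wind correction +0.6° → command heading 286.1°, groundspeed 242.6 kt
Leg 6: desired track 133.7°; wind correction -9.0° → command heading 124.7°, groundspeed 132.7 kt

Leg 1: heading=35.7°, groundspeed=171.7 kt
Leg 2: heading=54.3°, groundspeed=153.7 kt
Leg 3: heading=290.6°, groundspeed=242.3 kt
Leg 4: heading=123.8°, groundspeed=132.3 kt
Leg 5: heading=286.1°, groundspeed=242.6 kt
Leg 6: heading=124.7°, groundspeed=132.7 kt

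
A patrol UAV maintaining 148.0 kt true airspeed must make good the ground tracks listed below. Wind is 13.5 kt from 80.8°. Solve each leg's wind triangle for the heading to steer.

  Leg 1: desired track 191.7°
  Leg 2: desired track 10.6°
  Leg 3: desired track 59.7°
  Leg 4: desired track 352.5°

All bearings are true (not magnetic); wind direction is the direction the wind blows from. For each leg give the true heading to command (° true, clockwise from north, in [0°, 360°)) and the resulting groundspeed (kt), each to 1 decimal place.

Leg 1: heading=186.8°, groundspeed=152.3 kt
Leg 2: heading=15.5°, groundspeed=142.9 kt
Leg 3: heading=61.6°, groundspeed=135.3 kt
Leg 4: heading=357.7°, groundspeed=147.0 kt

Leg 1: desired track 191.7°; wind correction -4.9° → command heading 186.8°, groundspeed 152.3 kt
Leg 2: desired track 10.6°; wind correction +4.9° → command heading 15.5°, groundspeed 142.9 kt
Leg 3: desired track 59.7°; wind correction +1.9° → command heading 61.6°, groundspeed 135.3 kt
Leg 4: desired track 352.5°; wind correction +5.2° → command heading 357.7°, groundspeed 147.0 kt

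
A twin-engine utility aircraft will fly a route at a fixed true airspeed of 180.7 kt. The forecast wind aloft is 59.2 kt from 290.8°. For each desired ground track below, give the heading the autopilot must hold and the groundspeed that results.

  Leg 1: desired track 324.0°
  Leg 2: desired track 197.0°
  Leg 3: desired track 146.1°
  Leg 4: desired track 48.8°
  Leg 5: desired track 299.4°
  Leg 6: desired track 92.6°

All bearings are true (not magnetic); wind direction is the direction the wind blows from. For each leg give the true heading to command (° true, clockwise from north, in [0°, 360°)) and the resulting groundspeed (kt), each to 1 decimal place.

Leg 1: heading=313.7°, groundspeed=128.2 kt
Leg 2: heading=216.1°, groundspeed=174.7 kt
Leg 3: heading=157.0°, groundspeed=225.7 kt
Leg 4: heading=32.0°, groundspeed=200.8 kt
Leg 5: heading=296.6°, groundspeed=121.9 kt
Leg 6: heading=86.7°, groundspeed=236.0 kt

Leg 1: desired track 324.0°; wind correction -10.3° → command heading 313.7°, groundspeed 128.2 kt
Leg 2: desired track 197.0°; wind correction +19.1° → command heading 216.1°, groundspeed 174.7 kt
Leg 3: desired track 146.1°; wind correction +10.9° → command heading 157.0°, groundspeed 225.7 kt
Leg 4: desired track 48.8°; wind correction -16.8° → command heading 32.0°, groundspeed 200.8 kt
Leg 5: desired track 299.4°; wind correction -2.8° → command heading 296.6°, groundspeed 121.9 kt
Leg 6: desired track 92.6°; wind correction -5.9° → command heading 86.7°, groundspeed 236.0 kt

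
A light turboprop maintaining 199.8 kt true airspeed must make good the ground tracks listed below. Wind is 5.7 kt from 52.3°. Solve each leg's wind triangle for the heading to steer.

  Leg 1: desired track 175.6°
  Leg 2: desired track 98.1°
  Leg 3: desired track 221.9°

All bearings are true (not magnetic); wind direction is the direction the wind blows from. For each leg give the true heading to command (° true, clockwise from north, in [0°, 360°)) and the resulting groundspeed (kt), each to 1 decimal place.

Leg 1: heading=174.2°, groundspeed=202.9 kt
Leg 2: heading=96.9°, groundspeed=195.8 kt
Leg 3: heading=221.6°, groundspeed=205.4 kt

Leg 1: desired track 175.6°; wind correction -1.4° → command heading 174.2°, groundspeed 202.9 kt
Leg 2: desired track 98.1°; wind correction -1.2° → command heading 96.9°, groundspeed 195.8 kt
Leg 3: desired track 221.9°; wind correction -0.3° → command heading 221.6°, groundspeed 205.4 kt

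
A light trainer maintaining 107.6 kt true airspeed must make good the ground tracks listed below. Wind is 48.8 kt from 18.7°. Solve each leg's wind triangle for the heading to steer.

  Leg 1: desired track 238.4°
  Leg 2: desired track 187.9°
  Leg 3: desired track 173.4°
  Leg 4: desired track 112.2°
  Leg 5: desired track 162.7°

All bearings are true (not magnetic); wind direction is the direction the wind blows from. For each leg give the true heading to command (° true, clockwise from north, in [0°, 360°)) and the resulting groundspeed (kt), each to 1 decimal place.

Leg 1: desired track 238.4°; wind correction +16.8° → command heading 255.2°, groundspeed 140.5 kt
Leg 2: desired track 187.9°; wind correction -4.9° → command heading 183.0°, groundspeed 155.1 kt
Leg 3: desired track 173.4°; wind correction -11.2° → command heading 162.2°, groundspeed 149.7 kt
Leg 4: desired track 112.2°; wind correction -26.9° → command heading 85.3°, groundspeed 98.9 kt
Leg 5: desired track 162.7°; wind correction -15.5° → command heading 147.2°, groundspeed 143.2 kt

Leg 1: heading=255.2°, groundspeed=140.5 kt
Leg 2: heading=183.0°, groundspeed=155.1 kt
Leg 3: heading=162.2°, groundspeed=149.7 kt
Leg 4: heading=85.3°, groundspeed=98.9 kt
Leg 5: heading=147.2°, groundspeed=143.2 kt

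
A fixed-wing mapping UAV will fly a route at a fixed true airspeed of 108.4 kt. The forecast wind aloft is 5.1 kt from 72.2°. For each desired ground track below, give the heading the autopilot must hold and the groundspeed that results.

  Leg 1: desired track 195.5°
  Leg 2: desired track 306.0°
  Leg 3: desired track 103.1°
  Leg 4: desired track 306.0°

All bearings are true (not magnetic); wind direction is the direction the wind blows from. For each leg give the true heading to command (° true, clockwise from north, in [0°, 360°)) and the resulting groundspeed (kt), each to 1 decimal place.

Leg 1: heading=193.2°, groundspeed=111.1 kt
Leg 2: heading=308.2°, groundspeed=111.3 kt
Leg 3: heading=101.7°, groundspeed=104.0 kt
Leg 4: heading=308.2°, groundspeed=111.3 kt

Leg 1: desired track 195.5°; wind correction -2.3° → command heading 193.2°, groundspeed 111.1 kt
Leg 2: desired track 306.0°; wind correction +2.2° → command heading 308.2°, groundspeed 111.3 kt
Leg 3: desired track 103.1°; wind correction -1.4° → command heading 101.7°, groundspeed 104.0 kt
Leg 4: desired track 306.0°; wind correction +2.2° → command heading 308.2°, groundspeed 111.3 kt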